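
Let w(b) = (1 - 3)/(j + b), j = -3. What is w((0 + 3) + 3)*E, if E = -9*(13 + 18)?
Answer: 186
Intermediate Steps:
w(b) = -2/(-3 + b) (w(b) = (1 - 3)/(-3 + b) = -2/(-3 + b))
E = -279 (E = -9*31 = -279)
w((0 + 3) + 3)*E = -2/(-3 + ((0 + 3) + 3))*(-279) = -2/(-3 + (3 + 3))*(-279) = -2/(-3 + 6)*(-279) = -2/3*(-279) = 186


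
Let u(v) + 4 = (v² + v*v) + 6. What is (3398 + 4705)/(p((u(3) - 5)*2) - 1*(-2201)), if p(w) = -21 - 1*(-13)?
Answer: 2701/731 ≈ 3.6949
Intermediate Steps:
u(v) = 2 + 2*v² (u(v) = -4 + ((v² + v*v) + 6) = -4 + ((v² + v²) + 6) = -4 + (2*v² + 6) = -4 + (6 + 2*v²) = 2 + 2*v²)
p(w) = -8 (p(w) = -21 + 13 = -8)
(3398 + 4705)/(p((u(3) - 5)*2) - 1*(-2201)) = (3398 + 4705)/(-8 - 1*(-2201)) = 8103/(-8 + 2201) = 8103/2193 = 8103*(1/2193) = 2701/731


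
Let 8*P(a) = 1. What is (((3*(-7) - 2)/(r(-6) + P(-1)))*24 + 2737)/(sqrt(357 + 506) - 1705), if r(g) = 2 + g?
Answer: -4909465/2906162 - 89263*sqrt(863)/90091022 ≈ -1.7184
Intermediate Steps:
P(a) = 1/8 (P(a) = (1/8)*1 = 1/8)
(((3*(-7) - 2)/(r(-6) + P(-1)))*24 + 2737)/(sqrt(357 + 506) - 1705) = (((3*(-7) - 2)/((2 - 6) + 1/8))*24 + 2737)/(sqrt(357 + 506) - 1705) = (((-21 - 2)/(-4 + 1/8))*24 + 2737)/(sqrt(863) - 1705) = (-23/(-31/8)*24 + 2737)/(-1705 + sqrt(863)) = (-23*(-8/31)*24 + 2737)/(-1705 + sqrt(863)) = ((184/31)*24 + 2737)/(-1705 + sqrt(863)) = (4416/31 + 2737)/(-1705 + sqrt(863)) = 89263/(31*(-1705 + sqrt(863)))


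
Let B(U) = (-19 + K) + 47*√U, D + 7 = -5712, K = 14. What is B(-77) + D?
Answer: -5724 + 47*I*√77 ≈ -5724.0 + 412.42*I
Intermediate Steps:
D = -5719 (D = -7 - 5712 = -5719)
B(U) = -5 + 47*√U (B(U) = (-19 + 14) + 47*√U = -5 + 47*√U)
B(-77) + D = (-5 + 47*√(-77)) - 5719 = (-5 + 47*(I*√77)) - 5719 = (-5 + 47*I*√77) - 5719 = -5724 + 47*I*√77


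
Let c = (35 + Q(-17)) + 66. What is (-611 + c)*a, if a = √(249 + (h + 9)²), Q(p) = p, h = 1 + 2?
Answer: -527*√393 ≈ -10447.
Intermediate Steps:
h = 3
a = √393 (a = √(249 + (3 + 9)²) = √(249 + 12²) = √(249 + 144) = √393 ≈ 19.824)
c = 84 (c = (35 - 17) + 66 = 18 + 66 = 84)
(-611 + c)*a = (-611 + 84)*√393 = -527*√393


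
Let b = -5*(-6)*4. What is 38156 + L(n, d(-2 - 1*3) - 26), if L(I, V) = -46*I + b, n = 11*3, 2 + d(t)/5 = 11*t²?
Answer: 36758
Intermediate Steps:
b = 120 (b = 30*4 = 120)
d(t) = -10 + 55*t² (d(t) = -10 + 5*(11*t²) = -10 + 55*t²)
n = 33
L(I, V) = 120 - 46*I (L(I, V) = -46*I + 120 = 120 - 46*I)
38156 + L(n, d(-2 - 1*3) - 26) = 38156 + (120 - 46*33) = 38156 + (120 - 1518) = 38156 - 1398 = 36758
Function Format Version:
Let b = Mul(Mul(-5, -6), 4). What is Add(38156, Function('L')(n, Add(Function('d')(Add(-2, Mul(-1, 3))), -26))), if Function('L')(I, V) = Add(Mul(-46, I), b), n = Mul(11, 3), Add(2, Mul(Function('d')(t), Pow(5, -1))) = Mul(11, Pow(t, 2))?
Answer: 36758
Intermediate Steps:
b = 120 (b = Mul(30, 4) = 120)
Function('d')(t) = Add(-10, Mul(55, Pow(t, 2))) (Function('d')(t) = Add(-10, Mul(5, Mul(11, Pow(t, 2)))) = Add(-10, Mul(55, Pow(t, 2))))
n = 33
Function('L')(I, V) = Add(120, Mul(-46, I)) (Function('L')(I, V) = Add(Mul(-46, I), 120) = Add(120, Mul(-46, I)))
Add(38156, Function('L')(n, Add(Function('d')(Add(-2, Mul(-1, 3))), -26))) = Add(38156, Add(120, Mul(-46, 33))) = Add(38156, Add(120, -1518)) = Add(38156, -1398) = 36758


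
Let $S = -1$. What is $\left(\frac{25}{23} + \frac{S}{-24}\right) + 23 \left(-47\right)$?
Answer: $- \frac{596089}{552} \approx -1079.9$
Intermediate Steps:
$\left(\frac{25}{23} + \frac{S}{-24}\right) + 23 \left(-47\right) = \left(\frac{25}{23} - \frac{1}{-24}\right) + 23 \left(-47\right) = \left(25 \cdot \frac{1}{23} - - \frac{1}{24}\right) - 1081 = \left(\frac{25}{23} + \frac{1}{24}\right) - 1081 = \frac{623}{552} - 1081 = - \frac{596089}{552}$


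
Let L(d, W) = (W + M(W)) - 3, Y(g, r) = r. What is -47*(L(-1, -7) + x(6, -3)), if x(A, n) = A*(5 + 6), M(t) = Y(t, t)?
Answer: -2303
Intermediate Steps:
M(t) = t
L(d, W) = -3 + 2*W (L(d, W) = (W + W) - 3 = 2*W - 3 = -3 + 2*W)
x(A, n) = 11*A (x(A, n) = A*11 = 11*A)
-47*(L(-1, -7) + x(6, -3)) = -47*((-3 + 2*(-7)) + 11*6) = -47*((-3 - 14) + 66) = -47*(-17 + 66) = -47*49 = -2303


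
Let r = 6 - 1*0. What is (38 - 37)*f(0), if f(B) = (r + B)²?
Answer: 36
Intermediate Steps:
r = 6 (r = 6 + 0 = 6)
f(B) = (6 + B)²
(38 - 37)*f(0) = (38 - 37)*(6 + 0)² = 1*6² = 1*36 = 36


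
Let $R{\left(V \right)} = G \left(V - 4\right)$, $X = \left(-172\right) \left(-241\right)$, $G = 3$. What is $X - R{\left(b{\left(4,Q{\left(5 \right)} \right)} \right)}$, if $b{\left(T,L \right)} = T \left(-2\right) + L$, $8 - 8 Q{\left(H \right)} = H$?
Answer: $\frac{331895}{8} \approx 41487.0$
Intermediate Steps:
$Q{\left(H \right)} = 1 - \frac{H}{8}$
$b{\left(T,L \right)} = L - 2 T$ ($b{\left(T,L \right)} = - 2 T + L = L - 2 T$)
$X = 41452$
$R{\left(V \right)} = -12 + 3 V$ ($R{\left(V \right)} = 3 \left(V - 4\right) = 3 \left(-4 + V\right) = -12 + 3 V$)
$X - R{\left(b{\left(4,Q{\left(5 \right)} \right)} \right)} = 41452 - \left(-12 + 3 \left(\left(1 - \frac{5}{8}\right) - 8\right)\right) = 41452 - \left(-12 + 3 \left(\frac{3}{8} - 8\right)\right) = 41452 - \left(-12 + 3 \left(- \frac{61}{8}\right)\right) = 41452 - \left(-12 - \frac{183}{8}\right) = 41452 - - \frac{279}{8} = 41452 + \frac{279}{8} = \frac{331895}{8}$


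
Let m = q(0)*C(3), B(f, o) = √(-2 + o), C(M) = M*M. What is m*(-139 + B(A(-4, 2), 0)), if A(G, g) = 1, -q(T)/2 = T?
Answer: 0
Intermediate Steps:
C(M) = M²
q(T) = -2*T
m = 0 (m = -2*0*3² = 0*9 = 0)
m*(-139 + B(A(-4, 2), 0)) = 0*(-139 + √(-2 + 0)) = 0*(-139 + √(-2)) = 0*(-139 + I*√2) = 0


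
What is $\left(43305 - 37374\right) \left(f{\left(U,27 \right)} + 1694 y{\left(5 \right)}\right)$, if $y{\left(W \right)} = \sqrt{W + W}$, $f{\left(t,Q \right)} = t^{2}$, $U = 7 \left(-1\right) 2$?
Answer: $1162476 + 10047114 \sqrt{10} \approx 3.2934 \cdot 10^{7}$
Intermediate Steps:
$U = -14$ ($U = \left(-7\right) 2 = -14$)
$y{\left(W \right)} = \sqrt{2} \sqrt{W}$ ($y{\left(W \right)} = \sqrt{2 W} = \sqrt{2} \sqrt{W}$)
$\left(43305 - 37374\right) \left(f{\left(U,27 \right)} + 1694 y{\left(5 \right)}\right) = \left(43305 - 37374\right) \left(\left(-14\right)^{2} + 1694 \sqrt{2} \sqrt{5}\right) = 5931 \left(196 + 1694 \sqrt{10}\right) = 1162476 + 10047114 \sqrt{10}$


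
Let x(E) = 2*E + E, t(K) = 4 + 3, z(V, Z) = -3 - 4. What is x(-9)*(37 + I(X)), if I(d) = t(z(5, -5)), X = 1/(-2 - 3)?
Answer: -1188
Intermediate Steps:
z(V, Z) = -7
X = -1/5 (X = 1/(-5) = -1/5 ≈ -0.20000)
t(K) = 7
I(d) = 7
x(E) = 3*E
x(-9)*(37 + I(X)) = (3*(-9))*(37 + 7) = -27*44 = -1188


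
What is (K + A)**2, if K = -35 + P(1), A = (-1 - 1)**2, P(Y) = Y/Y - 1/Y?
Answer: 961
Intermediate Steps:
P(Y) = 1 - 1/Y
A = 4 (A = (-2)**2 = 4)
K = -35 (K = -35 + (-1 + 1)/1 = -35 + 1*0 = -35 + 0 = -35)
(K + A)**2 = (-35 + 4)**2 = (-31)**2 = 961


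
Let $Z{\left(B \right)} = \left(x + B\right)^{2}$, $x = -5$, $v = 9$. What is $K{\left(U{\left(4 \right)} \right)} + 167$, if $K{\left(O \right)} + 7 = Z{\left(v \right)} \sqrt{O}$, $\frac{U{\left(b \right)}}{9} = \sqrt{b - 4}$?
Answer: $160$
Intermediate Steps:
$U{\left(b \right)} = 9 \sqrt{-4 + b}$ ($U{\left(b \right)} = 9 \sqrt{b - 4} = 9 \sqrt{-4 + b}$)
$Z{\left(B \right)} = \left(-5 + B\right)^{2}$
$K{\left(O \right)} = -7 + 16 \sqrt{O}$ ($K{\left(O \right)} = -7 + \left(-5 + 9\right)^{2} \sqrt{O} = -7 + 4^{2} \sqrt{O} = -7 + 16 \sqrt{O}$)
$K{\left(U{\left(4 \right)} \right)} + 167 = \left(-7 + 16 \sqrt{9 \sqrt{-4 + 4}}\right) + 167 = \left(-7 + 16 \sqrt{9 \sqrt{0}}\right) + 167 = \left(-7 + 16 \sqrt{9 \cdot 0}\right) + 167 = \left(-7 + 16 \sqrt{0}\right) + 167 = \left(-7 + 16 \cdot 0\right) + 167 = \left(-7 + 0\right) + 167 = -7 + 167 = 160$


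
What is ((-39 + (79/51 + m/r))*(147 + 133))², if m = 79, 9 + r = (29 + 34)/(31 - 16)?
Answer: 592630530625/2601 ≈ 2.2785e+8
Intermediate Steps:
r = -24/5 (r = -9 + (29 + 34)/(31 - 16) = -9 + 63/15 = -9 + 63*(1/15) = -9 + 21/5 = -24/5 ≈ -4.8000)
((-39 + (79/51 + m/r))*(147 + 133))² = ((-39 + (79/51 + 79/(-24/5)))*(147 + 133))² = ((-39 + (79*(1/51) + 79*(-5/24)))*280)² = ((-39 + (79/51 - 395/24))*280)² = ((-39 - 6083/408)*280)² = (-21995/408*280)² = (-769825/51)² = 592630530625/2601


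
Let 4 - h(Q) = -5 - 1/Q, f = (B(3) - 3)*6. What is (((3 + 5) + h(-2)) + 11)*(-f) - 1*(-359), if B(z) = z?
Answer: 359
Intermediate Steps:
f = 0 (f = (3 - 3)*6 = 0*6 = 0)
h(Q) = 9 + 1/Q (h(Q) = 4 - (-5 - 1/Q) = 4 + (5 + 1/Q) = 9 + 1/Q)
(((3 + 5) + h(-2)) + 11)*(-f) - 1*(-359) = (((3 + 5) + (9 + 1/(-2))) + 11)*(-1*0) - 1*(-359) = ((8 + (9 - ½)) + 11)*0 + 359 = ((8 + 17/2) + 11)*0 + 359 = (33/2 + 11)*0 + 359 = (55/2)*0 + 359 = 0 + 359 = 359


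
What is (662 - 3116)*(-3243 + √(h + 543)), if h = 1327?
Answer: 7958322 - 2454*√1870 ≈ 7.8522e+6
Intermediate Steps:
(662 - 3116)*(-3243 + √(h + 543)) = (662 - 3116)*(-3243 + √(1327 + 543)) = -2454*(-3243 + √1870) = 7958322 - 2454*√1870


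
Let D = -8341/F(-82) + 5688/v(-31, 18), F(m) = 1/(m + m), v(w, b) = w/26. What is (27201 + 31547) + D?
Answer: 44078944/31 ≈ 1.4219e+6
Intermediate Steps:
v(w, b) = w/26 (v(w, b) = w*(1/26) = w/26)
F(m) = 1/(2*m)
D = 42257756/31 (D = -8341/((½)/(-82)) + 5688/(((1/26)*(-31))) = -8341/((½)*(-1/82)) + 5688/(-31/26) = -8341/(-1/164) + 5688*(-26/31) = -8341*(-164) - 147888/31 = 1367924 - 147888/31 = 42257756/31 ≈ 1.3632e+6)
(27201 + 31547) + D = (27201 + 31547) + 42257756/31 = 58748 + 42257756/31 = 44078944/31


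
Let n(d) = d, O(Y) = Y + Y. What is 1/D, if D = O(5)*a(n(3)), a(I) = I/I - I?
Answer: -1/20 ≈ -0.050000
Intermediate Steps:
O(Y) = 2*Y
a(I) = 1 - I
D = -20 (D = (2*5)*(1 - 1*3) = 10*(1 - 3) = 10*(-2) = -20)
1/D = 1/(-20) = -1/20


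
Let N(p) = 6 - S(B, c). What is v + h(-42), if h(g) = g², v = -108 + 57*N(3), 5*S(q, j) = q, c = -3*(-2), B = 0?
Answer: 1998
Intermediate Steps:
c = 6
S(q, j) = q/5
N(p) = 6 (N(p) = 6 - 0/5 = 6 - 1*0 = 6 + 0 = 6)
v = 234 (v = -108 + 57*6 = -108 + 342 = 234)
v + h(-42) = 234 + (-42)² = 234 + 1764 = 1998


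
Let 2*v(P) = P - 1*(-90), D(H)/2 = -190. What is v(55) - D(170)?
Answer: 905/2 ≈ 452.50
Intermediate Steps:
D(H) = -380 (D(H) = 2*(-190) = -380)
v(P) = 45 + P/2 (v(P) = (P - 1*(-90))/2 = (P + 90)/2 = (90 + P)/2 = 45 + P/2)
v(55) - D(170) = (45 + (½)*55) - 1*(-380) = (45 + 55/2) + 380 = 145/2 + 380 = 905/2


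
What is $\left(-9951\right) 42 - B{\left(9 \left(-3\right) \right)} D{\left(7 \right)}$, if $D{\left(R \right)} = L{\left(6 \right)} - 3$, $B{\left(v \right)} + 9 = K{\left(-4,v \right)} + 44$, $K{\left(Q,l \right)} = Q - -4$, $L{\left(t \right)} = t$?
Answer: $-418047$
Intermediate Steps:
$K{\left(Q,l \right)} = 4 + Q$ ($K{\left(Q,l \right)} = Q + 4 = 4 + Q$)
$B{\left(v \right)} = 35$ ($B{\left(v \right)} = -9 + \left(\left(4 - 4\right) + 44\right) = -9 + \left(0 + 44\right) = -9 + 44 = 35$)
$D{\left(R \right)} = 3$ ($D{\left(R \right)} = 6 - 3 = 3$)
$\left(-9951\right) 42 - B{\left(9 \left(-3\right) \right)} D{\left(7 \right)} = \left(-9951\right) 42 - 35 \cdot 3 = -417942 - 105 = -418047$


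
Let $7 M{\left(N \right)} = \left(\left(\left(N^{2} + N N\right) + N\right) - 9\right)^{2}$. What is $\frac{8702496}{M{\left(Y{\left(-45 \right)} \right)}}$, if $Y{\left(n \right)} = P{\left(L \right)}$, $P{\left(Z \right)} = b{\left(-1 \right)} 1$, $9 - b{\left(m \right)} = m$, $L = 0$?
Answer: $\frac{101024}{67} \approx 1507.8$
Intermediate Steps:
$b{\left(m \right)} = 9 - m$
$P{\left(Z \right)} = 10$ ($P{\left(Z \right)} = \left(9 - -1\right) 1 = \left(9 + 1\right) 1 = 10 \cdot 1 = 10$)
$Y{\left(n \right)} = 10$
$M{\left(N \right)} = \frac{\left(-9 + N + 2 N^{2}\right)^{2}}{7}$ ($M{\left(N \right)} = \frac{\left(\left(\left(N^{2} + N N\right) + N\right) - 9\right)^{2}}{7} = \frac{\left(\left(\left(N^{2} + N^{2}\right) + N\right) - 9\right)^{2}}{7} = \frac{\left(\left(2 N^{2} + N\right) - 9\right)^{2}}{7} = \frac{\left(\left(N + 2 N^{2}\right) - 9\right)^{2}}{7} = \frac{\left(-9 + N + 2 N^{2}\right)^{2}}{7}$)
$\frac{8702496}{M{\left(Y{\left(-45 \right)} \right)}} = \frac{8702496}{\frac{1}{7} \left(-9 + 10 + 2 \cdot 10^{2}\right)^{2}} = \frac{8702496}{\frac{1}{7} \left(-9 + 10 + 2 \cdot 100\right)^{2}} = \frac{8702496}{\frac{1}{7} \left(-9 + 10 + 200\right)^{2}} = \frac{8702496}{\frac{1}{7} \cdot 201^{2}} = \frac{8702496}{\frac{1}{7} \cdot 40401} = \frac{8702496}{\frac{40401}{7}} = 8702496 \cdot \frac{7}{40401} = \frac{101024}{67}$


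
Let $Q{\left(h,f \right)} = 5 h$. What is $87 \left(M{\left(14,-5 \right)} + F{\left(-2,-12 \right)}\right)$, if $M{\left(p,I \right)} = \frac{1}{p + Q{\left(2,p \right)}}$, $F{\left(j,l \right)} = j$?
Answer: $- \frac{1363}{8} \approx -170.38$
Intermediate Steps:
$M{\left(p,I \right)} = \frac{1}{10 + p}$ ($M{\left(p,I \right)} = \frac{1}{p + 5 \cdot 2} = \frac{1}{p + 10} = \frac{1}{10 + p}$)
$87 \left(M{\left(14,-5 \right)} + F{\left(-2,-12 \right)}\right) = 87 \left(\frac{1}{10 + 14} - 2\right) = 87 \left(\frac{1}{24} - 2\right) = 87 \left(- \frac{47}{24}\right) = - \frac{1363}{8}$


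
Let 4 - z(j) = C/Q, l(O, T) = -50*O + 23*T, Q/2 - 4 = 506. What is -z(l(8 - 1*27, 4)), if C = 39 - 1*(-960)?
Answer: -1027/340 ≈ -3.0206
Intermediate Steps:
Q = 1020 (Q = 8 + 2*506 = 8 + 1012 = 1020)
C = 999 (C = 39 + 960 = 999)
z(j) = 1027/340 (z(j) = 4 - 999/1020 = 4 - 1*333/340 = 4 - 333/340 = 1027/340)
-z(l(8 - 1*27, 4)) = -1*1027/340 = -1027/340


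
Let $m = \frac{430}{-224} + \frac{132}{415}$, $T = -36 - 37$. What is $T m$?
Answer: $\frac{5434193}{46480} \approx 116.91$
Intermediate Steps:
$T = -73$
$m = - \frac{74441}{46480}$ ($m = 430 \left(- \frac{1}{224}\right) + 132 \cdot \frac{1}{415} = - \frac{215}{112} + \frac{132}{415} = - \frac{74441}{46480} \approx -1.6016$)
$T m = \left(-73\right) \left(- \frac{74441}{46480}\right) = \frac{5434193}{46480}$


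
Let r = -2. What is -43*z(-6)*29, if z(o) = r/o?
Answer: -1247/3 ≈ -415.67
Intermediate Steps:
z(o) = -2/o
-43*z(-6)*29 = -(-86)/(-6)*29 = -(-86)*(-1)/6*29 = -43*⅓*29 = -43/3*29 = -1247/3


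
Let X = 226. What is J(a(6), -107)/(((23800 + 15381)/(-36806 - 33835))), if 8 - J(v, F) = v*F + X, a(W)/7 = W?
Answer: -302060916/39181 ≈ -7709.4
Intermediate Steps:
a(W) = 7*W
J(v, F) = -218 - F*v (J(v, F) = 8 - (v*F + 226) = 8 - (F*v + 226) = 8 - (226 + F*v) = 8 + (-226 - F*v) = -218 - F*v)
J(a(6), -107)/(((23800 + 15381)/(-36806 - 33835))) = (-218 - 1*(-107)*7*6)/(((23800 + 15381)/(-36806 - 33835))) = (-218 - 1*(-107)*42)/((39181/(-70641))) = (-218 + 4494)/((39181*(-1/70641))) = 4276/(-39181/70641) = 4276*(-70641/39181) = -302060916/39181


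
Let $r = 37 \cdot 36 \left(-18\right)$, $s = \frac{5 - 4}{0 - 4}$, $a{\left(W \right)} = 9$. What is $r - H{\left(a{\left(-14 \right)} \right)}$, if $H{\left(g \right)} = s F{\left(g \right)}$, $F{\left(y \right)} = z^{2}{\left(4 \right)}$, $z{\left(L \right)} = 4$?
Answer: $-23972$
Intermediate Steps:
$s = - \frac{1}{4}$ ($s = 1 \frac{1}{-4} = 1 \left(- \frac{1}{4}\right) = - \frac{1}{4} \approx -0.25$)
$F{\left(y \right)} = 16$ ($F{\left(y \right)} = 4^{2} = 16$)
$r = -23976$ ($r = 1332 \left(-18\right) = -23976$)
$H{\left(g \right)} = -4$ ($H{\left(g \right)} = \left(- \frac{1}{4}\right) 16 = -4$)
$r - H{\left(a{\left(-14 \right)} \right)} = -23976 - -4 = -23976 + 4 = -23972$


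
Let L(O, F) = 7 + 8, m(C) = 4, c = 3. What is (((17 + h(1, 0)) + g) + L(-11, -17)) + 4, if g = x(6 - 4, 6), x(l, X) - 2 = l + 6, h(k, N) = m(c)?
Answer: 50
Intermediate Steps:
h(k, N) = 4
L(O, F) = 15
x(l, X) = 8 + l (x(l, X) = 2 + (l + 6) = 2 + (6 + l) = 8 + l)
g = 10 (g = 8 + (6 - 4) = 8 + 2 = 10)
(((17 + h(1, 0)) + g) + L(-11, -17)) + 4 = (((17 + 4) + 10) + 15) + 4 = ((21 + 10) + 15) + 4 = (31 + 15) + 4 = 46 + 4 = 50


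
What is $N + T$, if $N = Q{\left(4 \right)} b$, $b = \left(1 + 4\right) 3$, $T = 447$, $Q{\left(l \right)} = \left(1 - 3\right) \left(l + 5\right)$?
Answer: $177$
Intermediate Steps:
$Q{\left(l \right)} = -10 - 2 l$ ($Q{\left(l \right)} = - 2 \left(5 + l\right) = -10 - 2 l$)
$b = 15$ ($b = 5 \cdot 3 = 15$)
$N = -270$ ($N = \left(-10 - 8\right) 15 = \left(-18\right) 15 = -270$)
$N + T = -270 + 447 = 177$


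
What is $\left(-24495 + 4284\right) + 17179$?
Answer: $-3032$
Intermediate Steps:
$\left(-24495 + 4284\right) + 17179 = -20211 + 17179 = -3032$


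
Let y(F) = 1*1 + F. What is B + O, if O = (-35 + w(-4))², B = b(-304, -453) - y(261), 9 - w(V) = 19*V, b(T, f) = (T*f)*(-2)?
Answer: -273186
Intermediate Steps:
b(T, f) = -2*T*f
y(F) = 1 + F
w(V) = 9 - 19*V
B = -275686 (B = -2*(-304)*(-453) - (1 + 261) = -275424 - 1*262 = -275424 - 262 = -275686)
O = 2500 (O = (-35 + (9 - 19*(-4)))² = (-35 + (9 + 76))² = (-35 + 85)² = 50² = 2500)
B + O = -275686 + 2500 = -273186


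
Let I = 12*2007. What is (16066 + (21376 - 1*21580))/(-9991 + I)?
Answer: 15862/14093 ≈ 1.1255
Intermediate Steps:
I = 24084
(16066 + (21376 - 1*21580))/(-9991 + I) = (16066 + (21376 - 1*21580))/(-9991 + 24084) = (16066 + (21376 - 21580))/14093 = (16066 - 204)*(1/14093) = 15862*(1/14093) = 15862/14093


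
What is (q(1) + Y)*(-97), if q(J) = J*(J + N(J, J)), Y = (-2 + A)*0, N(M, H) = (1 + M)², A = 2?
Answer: -485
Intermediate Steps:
Y = 0 (Y = (-2 + 2)*0 = 0*0 = 0)
q(J) = J*(J + (1 + J)²)
(q(1) + Y)*(-97) = (1*(1 + (1 + 1)²) + 0)*(-97) = (1*(1 + 2²) + 0)*(-97) = (1*(1 + 4) + 0)*(-97) = (1*5 + 0)*(-97) = (5 + 0)*(-97) = 5*(-97) = -485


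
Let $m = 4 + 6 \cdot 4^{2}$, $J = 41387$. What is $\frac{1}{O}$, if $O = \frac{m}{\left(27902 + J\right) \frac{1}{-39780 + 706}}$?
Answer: $- \frac{69289}{3907400} \approx -0.017733$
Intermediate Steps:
$m = 100$ ($m = 4 + 6 \cdot 16 = 4 + 96 = 100$)
$O = - \frac{3907400}{69289}$ ($O = \frac{100}{\left(27902 + 41387\right) \frac{1}{-39780 + 706}} = \frac{100}{69289 \frac{1}{-39074}} = \frac{100}{69289 \left(- \frac{1}{39074}\right)} = \frac{100}{- \frac{69289}{39074}} = 100 \left(- \frac{39074}{69289}\right) = - \frac{3907400}{69289} \approx -56.393$)
$\frac{1}{O} = \frac{1}{- \frac{3907400}{69289}} = - \frac{69289}{3907400}$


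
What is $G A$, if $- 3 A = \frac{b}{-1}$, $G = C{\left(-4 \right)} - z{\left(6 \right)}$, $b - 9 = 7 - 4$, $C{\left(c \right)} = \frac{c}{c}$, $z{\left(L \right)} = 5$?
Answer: $-16$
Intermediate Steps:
$C{\left(c \right)} = 1$
$b = 12$ ($b = 9 + \left(7 - 4\right) = 9 + 3 = 12$)
$G = -4$ ($G = 1 - 5 = -4$)
$A = 4$ ($A = - \frac{12 \frac{1}{-1}}{3} = - \frac{12 \left(-1\right)}{3} = \left(- \frac{1}{3}\right) \left(-12\right) = 4$)
$G A = \left(-4\right) 4 = -16$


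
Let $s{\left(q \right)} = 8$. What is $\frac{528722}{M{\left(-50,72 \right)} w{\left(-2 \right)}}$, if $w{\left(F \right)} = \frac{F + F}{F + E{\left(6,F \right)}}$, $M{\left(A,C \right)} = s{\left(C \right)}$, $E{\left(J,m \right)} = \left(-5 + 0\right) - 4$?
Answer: $\frac{2907971}{16} \approx 1.8175 \cdot 10^{5}$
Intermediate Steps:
$E{\left(J,m \right)} = -9$ ($E{\left(J,m \right)} = -5 - 4 = -9$)
$M{\left(A,C \right)} = 8$
$w{\left(F \right)} = \frac{2 F}{-9 + F}$ ($w{\left(F \right)} = \frac{F + F}{F - 9} = \frac{2 F}{-9 + F}$)
$\frac{528722}{M{\left(-50,72 \right)} w{\left(-2 \right)}} = \frac{528722}{8 \cdot 2 \left(-2\right) \frac{1}{-9 - 2}} = \frac{528722}{8 \cdot 2 \left(-2\right) \frac{1}{-11}} = \frac{528722}{8 \cdot 2 \left(-2\right) \left(- \frac{1}{11}\right)} = \frac{528722}{8 \cdot \frac{4}{11}} = \frac{528722}{\frac{32}{11}} = 528722 \cdot \frac{11}{32} = \frac{2907971}{16}$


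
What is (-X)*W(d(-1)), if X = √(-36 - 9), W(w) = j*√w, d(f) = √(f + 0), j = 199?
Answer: -597*(-1)^(¾)*√5 ≈ 943.94 - 943.94*I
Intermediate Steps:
d(f) = √f
W(w) = 199*√w
X = 3*I*√5 (X = √(-45) = 3*I*√5 ≈ 6.7082*I)
(-X)*W(d(-1)) = (-3*I*√5)*(199*√(√(-1))) = (-3*I*√5)*(199*√I) = -597*I*√5*√I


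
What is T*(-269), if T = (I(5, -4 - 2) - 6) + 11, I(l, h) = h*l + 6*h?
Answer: 16409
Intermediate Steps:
I(l, h) = 6*h + h*l
T = -61 (T = ((-4 - 2)*(6 + 5) - 6) + 11 = (-6*11 - 6) + 11 = (-66 - 6) + 11 = -72 + 11 = -61)
T*(-269) = -61*(-269) = 16409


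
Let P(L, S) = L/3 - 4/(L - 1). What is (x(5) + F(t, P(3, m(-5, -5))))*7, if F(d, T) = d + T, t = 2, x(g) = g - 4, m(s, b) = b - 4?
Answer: 14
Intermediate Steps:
m(s, b) = -4 + b
x(g) = -4 + g
P(L, S) = -4/(-1 + L) + L/3 (P(L, S) = L*(⅓) - 4/(-1 + L) = L/3 - 4/(-1 + L) = -4/(-1 + L) + L/3)
F(d, T) = T + d
(x(5) + F(t, P(3, m(-5, -5))))*7 = ((-4 + 5) + ((-12 + 3² - 1*3)/(3*(-1 + 3)) + 2))*7 = (1 + ((⅓)*(-12 + 9 - 3)/2 + 2))*7 = (1 + ((⅓)*(½)*(-6) + 2))*7 = (1 + (-1 + 2))*7 = (1 + 1)*7 = 2*7 = 14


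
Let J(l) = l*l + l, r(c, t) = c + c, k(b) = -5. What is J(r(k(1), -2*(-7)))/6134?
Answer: 45/3067 ≈ 0.014672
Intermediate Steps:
r(c, t) = 2*c
J(l) = l + l**2 (J(l) = l**2 + l = l + l**2)
J(r(k(1), -2*(-7)))/6134 = ((2*(-5))*(1 + 2*(-5)))/6134 = -10*(1 - 10)*(1/6134) = -10*(-9)*(1/6134) = 90*(1/6134) = 45/3067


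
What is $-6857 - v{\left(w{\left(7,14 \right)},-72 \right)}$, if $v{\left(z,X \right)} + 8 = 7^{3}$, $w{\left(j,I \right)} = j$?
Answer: $-7192$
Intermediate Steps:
$v{\left(z,X \right)} = 335$ ($v{\left(z,X \right)} = -8 + 7^{3} = -8 + 343 = 335$)
$-6857 - v{\left(w{\left(7,14 \right)},-72 \right)} = -6857 - 335 = -7192$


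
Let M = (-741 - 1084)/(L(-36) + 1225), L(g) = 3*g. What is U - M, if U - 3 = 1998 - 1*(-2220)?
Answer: 4716682/1117 ≈ 4222.6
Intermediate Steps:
U = 4221 (U = 3 + (1998 - 1*(-2220)) = 3 + (1998 + 2220) = 3 + 4218 = 4221)
M = -1825/1117 (M = (-741 - 1084)/(3*(-36) + 1225) = -1825/(-108 + 1225) = -1825/1117 ≈ -1.6338)
U - M = 4221 - 1*(-1825/1117) = 4221 + 1825/1117 = 4716682/1117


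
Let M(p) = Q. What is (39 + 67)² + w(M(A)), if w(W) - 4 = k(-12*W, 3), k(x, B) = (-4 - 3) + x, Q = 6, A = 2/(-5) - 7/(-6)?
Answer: 11161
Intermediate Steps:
A = 23/30 (A = 2*(-⅕) - 7*(-⅙) = -⅖ + 7/6 = 23/30 ≈ 0.76667)
k(x, B) = -7 + x
M(p) = 6
w(W) = -3 - 12*W (w(W) = 4 + (-7 - 12*W) = -3 - 12*W)
(39 + 67)² + w(M(A)) = (39 + 67)² + (-3 - 12*6) = 106² + (-3 - 72) = 11236 - 75 = 11161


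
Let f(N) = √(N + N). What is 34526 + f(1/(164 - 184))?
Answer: 34526 + I*√10/10 ≈ 34526.0 + 0.31623*I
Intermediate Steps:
f(N) = √2*√N (f(N) = √(2*N) = √2*√N)
34526 + f(1/(164 - 184)) = 34526 + √2*√(1/(164 - 184)) = 34526 + √2*√(1/(-20)) = 34526 + √2*√(-1/20) = 34526 + √2*(I*√5/10) = 34526 + I*√10/10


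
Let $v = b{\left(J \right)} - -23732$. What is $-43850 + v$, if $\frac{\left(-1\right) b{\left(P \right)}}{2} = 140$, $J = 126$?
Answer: $-20398$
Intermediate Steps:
$b{\left(P \right)} = -280$ ($b{\left(P \right)} = \left(-2\right) 140 = -280$)
$v = 23452$ ($v = -280 - -23732 = -280 + 23732 = 23452$)
$-43850 + v = -43850 + 23452 = -20398$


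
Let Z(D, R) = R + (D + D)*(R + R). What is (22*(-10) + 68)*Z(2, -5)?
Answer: 6840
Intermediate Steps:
Z(D, R) = R + 4*D*R (Z(D, R) = R + (2*D)*(2*R) = R + 4*D*R)
(22*(-10) + 68)*Z(2, -5) = (22*(-10) + 68)*(-5*(1 + 4*2)) = (-220 + 68)*(-5*(1 + 8)) = -(-760)*9 = -152*(-45) = 6840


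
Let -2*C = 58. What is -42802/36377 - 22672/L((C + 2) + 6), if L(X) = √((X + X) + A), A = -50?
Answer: -42802/36377 + 11336*I*√23/23 ≈ -1.1766 + 2363.7*I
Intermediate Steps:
C = -29 (C = -½*58 = -29)
L(X) = √(-50 + 2*X) (L(X) = √((X + X) - 50) = √(2*X - 50) = √(-50 + 2*X))
-42802/36377 - 22672/L((C + 2) + 6) = -42802/36377 - 22672/√(-50 + 2*((-29 + 2) + 6)) = -42802*1/36377 - 22672/√(-50 + 2*(-27 + 6)) = -42802/36377 - 22672/√(-50 + 2*(-21)) = -42802/36377 - 22672/√(-50 - 42) = -42802/36377 - 22672*(-I*√23/46) = -42802/36377 - (-11336)*I*√23/23 = -42802/36377 + 11336*I*√23/23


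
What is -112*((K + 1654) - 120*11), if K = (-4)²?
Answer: -39200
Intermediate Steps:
K = 16
-112*((K + 1654) - 120*11) = -112*((16 + 1654) - 120*11) = -112*(1670 - 1320) = -112*350 = -39200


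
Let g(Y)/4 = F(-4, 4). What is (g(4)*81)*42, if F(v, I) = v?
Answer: -54432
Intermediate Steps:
g(Y) = -16 (g(Y) = 4*(-4) = -16)
(g(4)*81)*42 = -16*81*42 = -1296*42 = -54432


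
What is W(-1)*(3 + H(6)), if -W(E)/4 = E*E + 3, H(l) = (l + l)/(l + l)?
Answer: -64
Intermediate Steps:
H(l) = 1 (H(l) = (2*l)/((2*l)) = (2*l)*(1/(2*l)) = 1)
W(E) = -12 - 4*E**2 (W(E) = -4*(E*E + 3) = -4*(E**2 + 3) = -4*(3 + E**2) = -12 - 4*E**2)
W(-1)*(3 + H(6)) = (-12 - 4*(-1)**2)*(3 + 1) = (-12 - 4*1)*4 = (-12 - 4)*4 = -16*4 = -64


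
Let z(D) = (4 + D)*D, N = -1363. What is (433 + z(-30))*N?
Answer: -1653319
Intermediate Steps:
z(D) = D*(4 + D)
(433 + z(-30))*N = (433 - 30*(4 - 30))*(-1363) = (433 - 30*(-26))*(-1363) = (433 + 780)*(-1363) = 1213*(-1363) = -1653319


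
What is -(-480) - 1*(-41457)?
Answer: 41937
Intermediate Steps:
-(-480) - 1*(-41457) = -96*(-5) + 41457 = 480 + 41457 = 41937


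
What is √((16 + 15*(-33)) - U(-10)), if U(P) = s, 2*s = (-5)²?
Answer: I*√1966/2 ≈ 22.17*I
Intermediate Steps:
s = 25/2 (s = (½)*(-5)² = (½)*25 = 25/2 ≈ 12.500)
U(P) = 25/2
√((16 + 15*(-33)) - U(-10)) = √((16 + 15*(-33)) - 1*25/2) = √((16 - 495) - 25/2) = √(-479 - 25/2) = √(-983/2) = I*√1966/2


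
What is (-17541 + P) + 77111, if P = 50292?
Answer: 109862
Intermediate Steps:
(-17541 + P) + 77111 = (-17541 + 50292) + 77111 = 32751 + 77111 = 109862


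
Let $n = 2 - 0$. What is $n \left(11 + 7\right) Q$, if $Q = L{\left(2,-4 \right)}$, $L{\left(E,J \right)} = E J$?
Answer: $-288$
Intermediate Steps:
$Q = -8$ ($Q = 2 \left(-4\right) = -8$)
$n = 2$ ($n = 2 + 0 = 2$)
$n \left(11 + 7\right) Q = 2 \left(11 + 7\right) \left(-8\right) = 2 \cdot 18 \left(-8\right) = 36 \left(-8\right) = -288$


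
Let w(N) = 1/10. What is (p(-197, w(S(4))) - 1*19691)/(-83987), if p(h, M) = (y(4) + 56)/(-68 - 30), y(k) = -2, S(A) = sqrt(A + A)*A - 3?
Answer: 964886/4115363 ≈ 0.23446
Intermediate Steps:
S(A) = -3 + sqrt(2)*A**(3/2) (S(A) = sqrt(2*A)*A - 3 = (sqrt(2)*sqrt(A))*A - 3 = sqrt(2)*A**(3/2) - 3 = -3 + sqrt(2)*A**(3/2))
w(N) = 1/10
p(h, M) = -27/49 (p(h, M) = (-2 + 56)/(-68 - 30) = 54/(-98) = 54*(-1/98) = -27/49)
(p(-197, w(S(4))) - 1*19691)/(-83987) = (-27/49 - 1*19691)/(-83987) = (-27/49 - 19691)*(-1/83987) = -964886/49*(-1/83987) = 964886/4115363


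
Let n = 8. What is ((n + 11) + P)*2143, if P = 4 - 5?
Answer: 38574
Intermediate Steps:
P = -1
((n + 11) + P)*2143 = ((8 + 11) - 1)*2143 = (19 - 1)*2143 = 18*2143 = 38574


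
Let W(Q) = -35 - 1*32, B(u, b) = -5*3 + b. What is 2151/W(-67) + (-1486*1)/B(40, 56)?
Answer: -187753/2747 ≈ -68.348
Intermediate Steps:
B(u, b) = -15 + b
W(Q) = -67 (W(Q) = -35 - 32 = -67)
2151/W(-67) + (-1486*1)/B(40, 56) = 2151/(-67) + (-1486*1)/(-15 + 56) = 2151*(-1/67) - 1486/41 = -2151/67 - 1486*1/41 = -2151/67 - 1486/41 = -187753/2747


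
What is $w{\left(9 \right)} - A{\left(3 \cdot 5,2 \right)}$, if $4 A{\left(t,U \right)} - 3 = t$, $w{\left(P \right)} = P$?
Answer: $\frac{9}{2} \approx 4.5$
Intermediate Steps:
$A{\left(t,U \right)} = \frac{3}{4} + \frac{t}{4}$
$w{\left(9 \right)} - A{\left(3 \cdot 5,2 \right)} = 9 - \left(\frac{3}{4} + \frac{3 \cdot 5}{4}\right) = 9 - \left(\frac{3}{4} + \frac{1}{4} \cdot 15\right) = 9 - \left(\frac{3}{4} + \frac{15}{4}\right) = 9 - \frac{9}{2} = \frac{9}{2}$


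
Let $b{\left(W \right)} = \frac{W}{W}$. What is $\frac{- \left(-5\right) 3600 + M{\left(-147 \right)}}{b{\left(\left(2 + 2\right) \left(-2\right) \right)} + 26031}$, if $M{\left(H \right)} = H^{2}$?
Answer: $\frac{39609}{26032} \approx 1.5216$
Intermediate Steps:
$b{\left(W \right)} = 1$
$\frac{- \left(-5\right) 3600 + M{\left(-147 \right)}}{b{\left(\left(2 + 2\right) \left(-2\right) \right)} + 26031} = \frac{- \left(-5\right) 3600 + \left(-147\right)^{2}}{1 + 26031} = \frac{\left(-1\right) \left(-18000\right) + 21609}{26032} = \left(18000 + 21609\right) \frac{1}{26032} = 39609 \cdot \frac{1}{26032} = \frac{39609}{26032}$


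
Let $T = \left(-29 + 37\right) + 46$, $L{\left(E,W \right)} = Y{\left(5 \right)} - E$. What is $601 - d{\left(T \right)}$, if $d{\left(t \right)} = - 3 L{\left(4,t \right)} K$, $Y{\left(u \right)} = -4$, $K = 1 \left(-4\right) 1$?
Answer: $697$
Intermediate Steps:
$K = -4$ ($K = \left(-4\right) 1 = -4$)
$L{\left(E,W \right)} = -4 - E$
$T = 54$ ($T = 8 + 46 = 54$)
$d{\left(t \right)} = -96$ ($d{\left(t \right)} = - 3 \left(-4 - 4\right) \left(-4\right) = \left(-3\right) \left(-8\right) \left(-4\right) = 24 \left(-4\right) = -96$)
$601 - d{\left(T \right)} = 601 - -96 = 601 + 96 = 697$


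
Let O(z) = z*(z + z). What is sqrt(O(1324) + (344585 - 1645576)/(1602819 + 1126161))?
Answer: sqrt(725277344725990045)/454830 ≈ 1872.4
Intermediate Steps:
O(z) = 2*z**2 (O(z) = z*(2*z) = 2*z**2)
sqrt(O(1324) + (344585 - 1645576)/(1602819 + 1126161)) = sqrt(2*1324**2 + (344585 - 1645576)/(1602819 + 1126161)) = sqrt(2*1752976 - 1300991/2728980) = sqrt(3505952 - 1300991*1/2728980) = sqrt(3505952 - 1300991/2728980) = sqrt(9567671587969/2728980) = sqrt(725277344725990045)/454830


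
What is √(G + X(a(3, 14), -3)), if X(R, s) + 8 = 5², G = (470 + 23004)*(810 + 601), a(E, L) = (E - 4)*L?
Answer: √33121831 ≈ 5755.2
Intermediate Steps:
a(E, L) = L*(-4 + E) (a(E, L) = (-4 + E)*L = L*(-4 + E))
G = 33121814 (G = 23474*1411 = 33121814)
X(R, s) = 17 (X(R, s) = -8 + 5² = -8 + 25 = 17)
√(G + X(a(3, 14), -3)) = √(33121814 + 17) = √33121831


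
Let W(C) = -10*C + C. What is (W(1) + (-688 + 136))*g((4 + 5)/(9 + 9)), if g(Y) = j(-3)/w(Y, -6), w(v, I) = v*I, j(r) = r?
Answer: -561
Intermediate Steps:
w(v, I) = I*v
W(C) = -9*C
g(Y) = 1/(2*Y) (g(Y) = -3*(-1/(6*Y)) = -(-1)/(2*Y) = 1/(2*Y))
(W(1) + (-688 + 136))*g((4 + 5)/(9 + 9)) = (-9*1 + (-688 + 136))*(1/(2*(((4 + 5)/(9 + 9))))) = (-9 - 552)*(1/(2*((9/18)))) = -561/(2*(9*(1/18))) = -561/(2*1/2) = -561*2/2 = -561*1 = -561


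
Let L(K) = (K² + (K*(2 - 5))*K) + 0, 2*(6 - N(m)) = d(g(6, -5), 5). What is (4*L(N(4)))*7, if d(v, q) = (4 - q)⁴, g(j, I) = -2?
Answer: -1694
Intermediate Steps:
N(m) = 11/2 (N(m) = 6 - (-4 + 5)⁴/2 = 6 - ½*1⁴ = 6 - ½*1 = 6 - ½ = 11/2)
L(K) = -2*K² (L(K) = (K² + (K*(-3))*K) + 0 = (K² + (-3*K)*K) + 0 = (K² - 3*K²) + 0 = -2*K² + 0 = -2*K²)
(4*L(N(4)))*7 = (4*(-2*(11/2)²))*7 = (4*(-2*121/4))*7 = (4*(-121/2))*7 = -242*7 = -1694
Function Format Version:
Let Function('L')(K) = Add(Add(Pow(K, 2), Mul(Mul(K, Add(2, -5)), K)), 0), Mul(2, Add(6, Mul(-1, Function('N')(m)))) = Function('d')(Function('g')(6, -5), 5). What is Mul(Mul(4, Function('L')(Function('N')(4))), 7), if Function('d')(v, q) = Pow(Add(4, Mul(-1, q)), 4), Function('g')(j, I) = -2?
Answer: -1694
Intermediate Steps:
Function('N')(m) = Rational(11, 2) (Function('N')(m) = Add(6, Mul(Rational(-1, 2), Pow(Add(-4, 5), 4))) = Add(6, Mul(Rational(-1, 2), Pow(1, 4))) = Add(6, Mul(Rational(-1, 2), 1)) = Add(6, Rational(-1, 2)) = Rational(11, 2))
Function('L')(K) = Mul(-2, Pow(K, 2)) (Function('L')(K) = Add(Add(Pow(K, 2), Mul(Mul(K, -3), K)), 0) = Add(Add(Pow(K, 2), Mul(Mul(-3, K), K)), 0) = Add(Add(Pow(K, 2), Mul(-3, Pow(K, 2))), 0) = Add(Mul(-2, Pow(K, 2)), 0) = Mul(-2, Pow(K, 2)))
Mul(Mul(4, Function('L')(Function('N')(4))), 7) = Mul(Mul(4, Mul(-2, Pow(Rational(11, 2), 2))), 7) = Mul(Mul(4, Mul(-2, Rational(121, 4))), 7) = Mul(Mul(4, Rational(-121, 2)), 7) = Mul(-242, 7) = -1694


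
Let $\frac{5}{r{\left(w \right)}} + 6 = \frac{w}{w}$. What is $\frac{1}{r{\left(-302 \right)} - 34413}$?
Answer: $- \frac{1}{34414} \approx -2.9058 \cdot 10^{-5}$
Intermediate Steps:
$r{\left(w \right)} = -1$ ($r{\left(w \right)} = \frac{5}{-6 + \frac{w}{w}} = \frac{5}{-6 + 1} = \frac{5}{-5} = 5 \left(- \frac{1}{5}\right) = -1$)
$\frac{1}{r{\left(-302 \right)} - 34413} = \frac{1}{-1 - 34413} = \frac{1}{-34414} = - \frac{1}{34414}$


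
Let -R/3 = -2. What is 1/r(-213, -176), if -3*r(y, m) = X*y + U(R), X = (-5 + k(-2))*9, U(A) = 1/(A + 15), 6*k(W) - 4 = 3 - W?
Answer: -126/281801 ≈ -0.00044712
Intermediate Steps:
k(W) = 7/6 - W/6 (k(W) = ⅔ + (3 - W)/6 = ⅔ + (½ - W/6) = 7/6 - W/6)
R = 6 (R = -3*(-2) = 6)
U(A) = 1/(15 + A)
X = -63/2 (X = (-5 + (7/6 - ⅙*(-2)))*9 = (-5 + (7/6 + ⅓))*9 = (-5 + 3/2)*9 = -7/2*9 = -63/2 ≈ -31.500)
r(y, m) = -1/63 + 21*y/2 (r(y, m) = -(-63*y/2 + 1/(15 + 6))/3 = -(-63*y/2 + 1/21)/3 = -(1/21 - 63*y/2)/3 = -1/63 + 21*y/2)
1/r(-213, -176) = 1/(-1/63 + (21/2)*(-213)) = 1/(-1/63 - 4473/2) = 1/(-281801/126) = -126/281801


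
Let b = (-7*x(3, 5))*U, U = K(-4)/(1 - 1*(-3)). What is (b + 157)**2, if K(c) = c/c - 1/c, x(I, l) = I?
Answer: 5793649/256 ≈ 22631.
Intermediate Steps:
K(c) = 1 - 1/c
U = 5/16 (U = ((-1 - 4)/(-4))/(1 - 1*(-3)) = (-1/4*(-5))/(1 + 3) = (5/4)/4 = (5/4)*(1/4) = 5/16 ≈ 0.31250)
b = -105/16 (b = -7*3*(5/16) = -21*5/16 = -105/16 ≈ -6.5625)
(b + 157)**2 = (-105/16 + 157)**2 = (2407/16)**2 = 5793649/256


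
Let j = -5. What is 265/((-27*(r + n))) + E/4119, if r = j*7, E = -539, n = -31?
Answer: 43679/2446686 ≈ 0.017852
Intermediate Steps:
r = -35 (r = -5*7 = -35)
265/((-27*(r + n))) + E/4119 = 265/((-27*(-35 - 31))) - 539/4119 = 265/((-27*(-66))) - 539*1/4119 = 265/1782 - 539/4119 = 43679/2446686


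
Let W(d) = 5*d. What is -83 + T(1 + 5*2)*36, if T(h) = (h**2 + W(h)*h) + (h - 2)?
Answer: 26377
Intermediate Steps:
T(h) = -2 + h + 6*h**2 (T(h) = (h**2 + (5*h)*h) + (h - 2) = (h**2 + 5*h**2) + (-2 + h) = 6*h**2 + (-2 + h) = -2 + h + 6*h**2)
-83 + T(1 + 5*2)*36 = -83 + (-2 + (1 + 5*2) + 6*(1 + 5*2)**2)*36 = -83 + (-2 + (1 + 10) + 6*(1 + 10)**2)*36 = -83 + (-2 + 11 + 6*11**2)*36 = -83 + (-2 + 11 + 6*121)*36 = -83 + (-2 + 11 + 726)*36 = -83 + 735*36 = -83 + 26460 = 26377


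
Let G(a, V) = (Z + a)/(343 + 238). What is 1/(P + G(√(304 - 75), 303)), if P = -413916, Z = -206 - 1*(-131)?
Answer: -139721942451/57833165567943212 - 581*√229/57833165567943212 ≈ -2.4159e-6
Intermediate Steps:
Z = -75 (Z = -206 + 131 = -75)
G(a, V) = -75/581 + a/581 (G(a, V) = (-75 + a)/(343 + 238) = (-75 + a)/581 = (-75 + a)*(1/581) = -75/581 + a/581)
1/(P + G(√(304 - 75), 303)) = 1/(-413916 + (-75/581 + √(304 - 75)/581)) = 1/(-413916 + (-75/581 + √229/581)) = 1/(-240485271/581 + √229/581)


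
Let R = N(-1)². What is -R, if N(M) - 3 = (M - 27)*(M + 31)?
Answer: -700569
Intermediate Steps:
N(M) = 3 + (-27 + M)*(31 + M) (N(M) = 3 + (M - 27)*(M + 31) = 3 + (-27 + M)*(31 + M))
R = 700569 (R = (-834 + (-1)² + 4*(-1))² = (-834 + 1 - 4)² = (-837)² = 700569)
-R = -1*700569 = -700569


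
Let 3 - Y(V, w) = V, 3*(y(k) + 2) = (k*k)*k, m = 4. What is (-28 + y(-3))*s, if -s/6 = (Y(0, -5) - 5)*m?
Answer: -1872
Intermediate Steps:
y(k) = -2 + k³/3 (y(k) = -2 + ((k*k)*k)/3 = -2 + (k²*k)/3 = -2 + k³/3)
Y(V, w) = 3 - V
s = 48 (s = -6*((3 - 1*0) - 5)*4 = -6*((3 + 0) - 5)*4 = -6*(3 - 5)*4 = -(-12)*4 = -6*(-8) = 48)
(-28 + y(-3))*s = (-28 + (-2 + (⅓)*(-3)³))*48 = (-28 + (-2 + (⅓)*(-27)))*48 = (-28 + (-2 - 9))*48 = (-28 - 11)*48 = -39*48 = -1872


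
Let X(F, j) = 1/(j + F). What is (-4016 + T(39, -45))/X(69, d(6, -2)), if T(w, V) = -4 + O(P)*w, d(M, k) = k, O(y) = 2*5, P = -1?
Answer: -243210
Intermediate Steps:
O(y) = 10
X(F, j) = 1/(F + j)
T(w, V) = -4 + 10*w
(-4016 + T(39, -45))/X(69, d(6, -2)) = (-4016 + (-4 + 10*39))/(1/(69 - 2)) = (-4016 + (-4 + 390))/(1/67) = (-4016 + 386)/(1/67) = -3630*67 = -243210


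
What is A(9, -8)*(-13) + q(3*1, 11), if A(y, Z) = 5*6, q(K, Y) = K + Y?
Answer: -376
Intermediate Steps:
A(y, Z) = 30
A(9, -8)*(-13) + q(3*1, 11) = 30*(-13) + (3*1 + 11) = -390 + (3 + 11) = -390 + 14 = -376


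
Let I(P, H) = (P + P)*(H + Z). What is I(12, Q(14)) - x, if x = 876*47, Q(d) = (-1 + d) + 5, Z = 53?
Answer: -39468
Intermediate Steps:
Q(d) = 4 + d
I(P, H) = 2*P*(53 + H) (I(P, H) = (P + P)*(H + 53) = (2*P)*(53 + H) = 2*P*(53 + H))
x = 41172
I(12, Q(14)) - x = 2*12*(53 + (4 + 14)) - 1*41172 = 2*12*(53 + 18) - 41172 = 2*12*71 - 41172 = 1704 - 41172 = -39468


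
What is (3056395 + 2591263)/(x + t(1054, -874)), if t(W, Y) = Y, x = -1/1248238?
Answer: -7049621326604/1090960013 ≈ -6461.9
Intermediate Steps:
x = -1/1248238 (x = -1*1/1248238 = -1/1248238 ≈ -8.0113e-7)
(3056395 + 2591263)/(x + t(1054, -874)) = (3056395 + 2591263)/(-1/1248238 - 874) = 5647658/(-1090960013/1248238) = 5647658*(-1248238/1090960013) = -7049621326604/1090960013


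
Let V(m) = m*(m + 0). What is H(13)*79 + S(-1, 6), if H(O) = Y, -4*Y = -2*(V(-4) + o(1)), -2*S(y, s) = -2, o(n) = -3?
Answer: 1029/2 ≈ 514.50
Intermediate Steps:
V(m) = m**2 (V(m) = m*m = m**2)
S(y, s) = 1 (S(y, s) = -1/2*(-2) = 1)
Y = 13/2 (Y = -(-1)*((-4)**2 - 3)/2 = -(-1)*(16 - 3)/2 = -(-1)*13/2 = -1/4*(-26) = 13/2 ≈ 6.5000)
H(O) = 13/2
H(13)*79 + S(-1, 6) = (13/2)*79 + 1 = 1027/2 + 1 = 1029/2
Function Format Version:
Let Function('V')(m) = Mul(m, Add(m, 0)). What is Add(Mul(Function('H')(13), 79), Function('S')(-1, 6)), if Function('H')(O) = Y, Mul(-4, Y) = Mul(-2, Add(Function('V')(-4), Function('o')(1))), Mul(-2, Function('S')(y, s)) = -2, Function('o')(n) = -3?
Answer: Rational(1029, 2) ≈ 514.50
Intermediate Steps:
Function('V')(m) = Pow(m, 2) (Function('V')(m) = Mul(m, m) = Pow(m, 2))
Function('S')(y, s) = 1 (Function('S')(y, s) = Mul(Rational(-1, 2), -2) = 1)
Y = Rational(13, 2) (Y = Mul(Rational(-1, 4), Mul(-2, Add(Pow(-4, 2), -3))) = Mul(Rational(-1, 4), Mul(-2, Add(16, -3))) = Mul(Rational(-1, 4), Mul(-2, 13)) = Mul(Rational(-1, 4), -26) = Rational(13, 2) ≈ 6.5000)
Function('H')(O) = Rational(13, 2)
Add(Mul(Function('H')(13), 79), Function('S')(-1, 6)) = Add(Mul(Rational(13, 2), 79), 1) = Add(Rational(1027, 2), 1) = Rational(1029, 2)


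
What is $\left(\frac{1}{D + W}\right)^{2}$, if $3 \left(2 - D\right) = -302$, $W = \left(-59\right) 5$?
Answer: $\frac{9}{332929} \approx 2.7033 \cdot 10^{-5}$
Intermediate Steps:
$W = -295$
$D = \frac{308}{3}$ ($D = 2 - - \frac{302}{3} = 2 + \frac{302}{3} = \frac{308}{3} \approx 102.67$)
$\left(\frac{1}{D + W}\right)^{2} = \left(\frac{1}{\frac{308}{3} - 295}\right)^{2} = \left(\frac{1}{- \frac{577}{3}}\right)^{2} = \left(- \frac{3}{577}\right)^{2} = \frac{9}{332929}$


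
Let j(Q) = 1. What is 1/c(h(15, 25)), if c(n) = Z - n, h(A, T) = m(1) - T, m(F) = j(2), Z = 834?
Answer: 1/858 ≈ 0.0011655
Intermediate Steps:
m(F) = 1
h(A, T) = 1 - T
c(n) = 834 - n
1/c(h(15, 25)) = 1/(834 - (1 - 1*25)) = 1/(834 - (1 - 25)) = 1/(834 - 1*(-24)) = 1/(834 + 24) = 1/858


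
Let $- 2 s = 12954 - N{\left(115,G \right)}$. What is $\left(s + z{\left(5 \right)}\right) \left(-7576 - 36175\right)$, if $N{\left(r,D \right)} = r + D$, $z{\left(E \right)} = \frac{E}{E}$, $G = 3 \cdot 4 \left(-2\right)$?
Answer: $\frac{562681611}{2} \approx 2.8134 \cdot 10^{8}$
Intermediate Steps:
$G = -24$ ($G = 12 \left(-2\right) = -24$)
$z{\left(E \right)} = 1$
$N{\left(r,D \right)} = D + r$
$s = - \frac{12863}{2}$ ($s = - \frac{12954 - \left(-24 + 115\right)}{2} = - \frac{12954 - 91}{2} = \left(- \frac{1}{2}\right) 12863 = - \frac{12863}{2} \approx -6431.5$)
$\left(s + z{\left(5 \right)}\right) \left(-7576 - 36175\right) = \left(- \frac{12863}{2} + 1\right) \left(-7576 - 36175\right) = \left(- \frac{12861}{2}\right) \left(-43751\right) = \frac{562681611}{2}$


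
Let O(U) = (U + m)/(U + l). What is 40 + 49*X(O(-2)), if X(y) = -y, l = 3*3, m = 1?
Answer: 47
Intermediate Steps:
l = 9
O(U) = (1 + U)/(9 + U) (O(U) = (U + 1)/(U + 9) = (1 + U)/(9 + U))
40 + 49*X(O(-2)) = 40 + 49*(-(1 - 2)/(9 - 2)) = 40 + 49*(-(-1)/7) = 40 + 49*(-1*(-1/7)) = 40 + 49*(1/7) = 40 + 7 = 47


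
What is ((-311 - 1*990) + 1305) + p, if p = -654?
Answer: -650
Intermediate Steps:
((-311 - 1*990) + 1305) + p = ((-311 - 1*990) + 1305) - 654 = ((-311 - 990) + 1305) - 654 = (-1301 + 1305) - 654 = 4 - 654 = -650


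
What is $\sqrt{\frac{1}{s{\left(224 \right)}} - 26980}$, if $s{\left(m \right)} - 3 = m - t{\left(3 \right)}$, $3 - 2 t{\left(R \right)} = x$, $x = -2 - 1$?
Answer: $\frac{i \sqrt{84609266}}{56} \approx 164.26 i$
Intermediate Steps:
$x = -3$
$t{\left(R \right)} = 3$ ($t{\left(R \right)} = \frac{3}{2} - - \frac{3}{2} = \frac{3}{2} + \frac{3}{2} = 3$)
$s{\left(m \right)} = m$ ($s{\left(m \right)} = 3 + \left(m - 3\right) = 3 + \left(-3 + m\right) = m$)
$\sqrt{\frac{1}{s{\left(224 \right)}} - 26980} = \sqrt{\frac{1}{224} - 26980} = \sqrt{- \frac{6043519}{224}} = \frac{i \sqrt{84609266}}{56}$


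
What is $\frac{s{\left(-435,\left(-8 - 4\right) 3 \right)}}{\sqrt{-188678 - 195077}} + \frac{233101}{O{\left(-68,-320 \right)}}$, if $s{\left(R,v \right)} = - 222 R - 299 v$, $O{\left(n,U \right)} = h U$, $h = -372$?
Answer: $\frac{233101}{119040} - \frac{107334 i \sqrt{383755}}{383755} \approx 1.9582 - 173.26 i$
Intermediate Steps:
$O{\left(n,U \right)} = - 372 U$
$s{\left(R,v \right)} = - 299 v - 222 R$
$\frac{s{\left(-435,\left(-8 - 4\right) 3 \right)}}{\sqrt{-188678 - 195077}} + \frac{233101}{O{\left(-68,-320 \right)}} = \frac{- 299 \left(-8 - 4\right) 3 - -96570}{\sqrt{-188678 - 195077}} + \frac{233101}{\left(-372\right) \left(-320\right)} = \frac{- 299 \left(\left(-12\right) 3\right) + 96570}{\sqrt{-383755}} + \frac{233101}{119040} = \frac{\left(-299\right) \left(-36\right) + 96570}{i \sqrt{383755}} + 233101 \cdot \frac{1}{119040} = \left(10764 + 96570\right) \left(- \frac{i \sqrt{383755}}{383755}\right) + \frac{233101}{119040} = 107334 \left(- \frac{i \sqrt{383755}}{383755}\right) + \frac{233101}{119040} = - \frac{107334 i \sqrt{383755}}{383755} + \frac{233101}{119040} = \frac{233101}{119040} - \frac{107334 i \sqrt{383755}}{383755}$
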